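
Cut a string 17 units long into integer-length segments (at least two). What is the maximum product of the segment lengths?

486

Let prod[k] be the best product for length k (with at least one cut). For each first piece i, the rest contributes max(k−i, prod[k−i]).
prod[2] = 1*max(1,0) = 1*1 = 1
prod[3] = max(1*2, 2*1) = 2
prod[4] = max(1*3, 2*2, 3*1) = 4
prod[5] = max(1*4, 2*3, 3*2, 4*1) = 6
prod[6] = max(1*6, 2*4, 3*3, 4*2, 5*1) = 9
prod[7] = max(1*9, 2*6, 3*4, 4*3, 5*2, 6*1) = 12
prod[8] = max(1*12, 2*9, 3*6, …, 6*2, 7*1) = 18
prod[9] = max(1*18, 2*12, 3*9, …, 7*2, 8*1) = 27
prod[10] = max(1*27, 2*18, 3*12, …, 8*2, 9*1) = 36
prod[11] = max(1*36, 2*27, 3*18, …, 9*2, 10*1) = 54
prod[12] = max(1*54, 2*36, 3*27, …, 10*2, 11*1) = 81
prod[13] = max(1*81, 2*54, 3*36, …, 11*2, 12*1) = 108
prod[14] = max(1*108, 2*81, 3*54, …, 12*2, 13*1) = 162
prod[15] = max(1*162, 2*108, 3*81, …, 13*2, 14*1) = 243
prod[16] = max(1*243, 2*162, 3*108, …, 14*2, 15*1) = 324
prod[17] = max(1*324, 2*243, 3*162, …, 15*2, 16*1) = 486
One optimal split: 3 + 3 + 3 + 3 + 3 + 2; product 3*3*3*3*3*2 = 486.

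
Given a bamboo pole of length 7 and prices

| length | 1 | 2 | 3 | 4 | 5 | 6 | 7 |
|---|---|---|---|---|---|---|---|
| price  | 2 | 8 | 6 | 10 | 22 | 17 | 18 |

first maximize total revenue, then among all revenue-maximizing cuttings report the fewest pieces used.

2

Build r[k] bottom-up: r[k] = max over allowed piece i of (p[i] + r[k−i]).
r[1] = 2
r[2] = 8
r[3] = 10  (first piece 1, then r[2]=8)
r[4] = 16  (first piece 2, then r[2]=8)
r[5] = 22
r[6] = 24  (first piece 1, then r[5]=22)
r[7] = 30  (first piece 2, then r[5]=22)
Maximum revenue is $30.
Now minimize piece count subject to staying optimal: for each k, pieces[k] = 1 + min over i with p[i]+r[k−i]=r[k] of pieces[k−i].
pieces[4] = 2
pieces[5] = 1
pieces[6] = 2
pieces[7] = 2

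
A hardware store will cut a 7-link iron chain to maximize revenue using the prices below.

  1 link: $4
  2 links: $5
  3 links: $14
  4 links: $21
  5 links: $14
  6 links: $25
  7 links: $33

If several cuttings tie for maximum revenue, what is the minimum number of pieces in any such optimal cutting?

Let r[k] be the best obtainable value from length k. For each k, try every first piece i and keep the best of price[i] + r[k−i].
r[1] = 4
r[2] = max(4+4, 5+0) = 8
r[3] = max(4+8, 5+4, 14+0) = 14
r[4] = max(4+14, 5+8, 14+4, 21+0) = 21
r[5] = max(4+21, 5+14, 14+8, 21+4, 14+0) = 25
r[6] = max(4+25, 5+21, 14+14, 21+8, 14+4, 25+0) = 29
r[7] = max(4+29, 5+25, 14+21, …, 25+4, 33+0) = 35
Maximum revenue is $35.
Now minimize piece count subject to staying optimal: for each k, pieces[k] = 1 + min over i with p[i]+r[k−i]=r[k] of pieces[k−i].
pieces[4] = 1
pieces[5] = 2
pieces[6] = 3
pieces[7] = 2

2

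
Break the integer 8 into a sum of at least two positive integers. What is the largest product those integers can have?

18

Define g[k] = max over 1≤i<k of i · max(k−i, g[k−i]); the inner max lets the remainder stay uncut if that's better.
g[2] = 1·max(1,0) = 1·1 = 1
g[3] = max(1·2, 2·1) = 2
g[4] = max(1·3, 2·2, 3·1) = 4
g[5] = max(1·4, 2·3, 3·2, 4·1) = 6
g[6] = max(1·6, 2·4, 3·3, 4·2, 5·1) = 9
g[7] = max(1·9, 2·6, 3·4, 4·3, 5·2, 6·1) = 12
g[8] = max(1·12, 2·9, 3·6, …, 6·2, 7·1) = 18
One optimal split: 3 + 3 + 2; product 3·3·2 = 18.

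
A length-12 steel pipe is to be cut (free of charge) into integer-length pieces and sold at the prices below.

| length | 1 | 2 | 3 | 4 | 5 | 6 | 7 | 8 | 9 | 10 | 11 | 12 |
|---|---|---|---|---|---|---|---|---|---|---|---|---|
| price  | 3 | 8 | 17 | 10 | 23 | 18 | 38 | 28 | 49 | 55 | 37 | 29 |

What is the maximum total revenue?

68

Let v[k] be the best obtainable value from length k. For each k, try every first piece i and keep the best of price[i] + v[k−i].
v[1] = 3
v[2] = 8
v[3] = 17
v[4] = 20  (first piece 1, then v[3]=17)
v[5] = 25  (first piece 2, then v[3]=17)
v[6] = 34  (first piece 3, then v[3]=17)
v[7] = 38
v[8] = 42  (first piece 2, then v[6]=34)
v[9] = 51  (first piece 3, then v[6]=34)
v[10] = 55  (first piece 3, then v[7]=38)
v[11] = 59  (first piece 2, then v[9]=51)
v[12] = 68  (first piece 3, then v[9]=51)
One optimal cutting: 3 + 3 + 3 + 3 → $17 + $17 + $17 + $17 = $68.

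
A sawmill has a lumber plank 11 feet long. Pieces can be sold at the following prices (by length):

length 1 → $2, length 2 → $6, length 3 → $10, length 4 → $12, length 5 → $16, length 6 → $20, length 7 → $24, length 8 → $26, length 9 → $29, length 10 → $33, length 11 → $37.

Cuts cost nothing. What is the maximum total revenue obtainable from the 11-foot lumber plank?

Build r[k] bottom-up: r[k] = max over allowed piece i of (p[i] + r[k−i]).
r[1] = 2
r[2] = 6
r[3] = 10
r[4] = 12  (first piece 1, then r[3]=10)
r[5] = 16  (first piece 2, then r[3]=10)
r[6] = 20  (first piece 3, then r[3]=10)
r[7] = 24
r[8] = 26  (first piece 1, then r[7]=24)
r[9] = 30  (first piece 2, then r[7]=24)
r[10] = 34  (first piece 3, then r[7]=24)
r[11] = 37
Best is to sell the whole 11-foot piece uncut for $37.

37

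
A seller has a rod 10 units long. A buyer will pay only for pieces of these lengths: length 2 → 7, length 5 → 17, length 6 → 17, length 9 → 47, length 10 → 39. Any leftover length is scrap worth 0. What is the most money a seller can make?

47

Build r[k] bottom-up: r[k] = max over allowed piece i of (p[i] + r[k−i]).
r[1] = 0
r[2] = 7
r[3] = 7
r[4] = 14  (first piece 2, then r[2]=7)
r[5] = 17
r[6] = 21  (first piece 2, then r[4]=14)
r[7] = 24  (first piece 2, then r[5]=17)
r[8] = 28  (first piece 2, then r[6]=21)
r[9] = 47
r[10] = 47
One optimal cutting: pieces 9 with 1 unit of scrap → 47.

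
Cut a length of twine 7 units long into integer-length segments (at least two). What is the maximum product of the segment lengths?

12

Let prod[k] be the best product for length k (with at least one cut). For each first piece i, the rest contributes max(k−i, prod[k−i]).
prod[2] = 1×max(1,0) = 1×1 = 1
prod[3] = 1×max(2,1) = 1×2 = 2
prod[4] = 2×max(2,1) = 2×2 = 4
prod[5] = 2×max(3,2) = 2×3 = 6
prod[6] = 3×max(3,2) = 3×3 = 9
prod[7] = 2×max(5,6) = 2×6 = 12
One optimal split: 3 + 2 + 2; product 3×2×2 = 12.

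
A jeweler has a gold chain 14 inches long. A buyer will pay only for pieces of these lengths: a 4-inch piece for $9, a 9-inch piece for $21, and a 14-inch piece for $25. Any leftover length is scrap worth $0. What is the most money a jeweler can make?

30

Consider every possible first cut. r[k] is the best of p[i]+r[k−i] over all sellable i≤k.
r[1] = 0
r[2] = 0
r[3] = 0
r[4] = 9
r[5] = 9
r[6] = 9
r[7] = 9
r[8] = 18  (first piece 4, then r[4]=9)
r[9] = max(9+9, 21+0) = 21
r[10] = max(9+9, 21+0) = 21
r[11] = max(9+9, 21+0) = 21
r[12] = max(9+18, 21+0) = 27
r[13] = max(9+21, 21+9) = 30
r[14] = max(9+21, 21+9, 25+0) = 30
One optimal cutting: pieces 9 + 4 with 1 inch of scrap → $30.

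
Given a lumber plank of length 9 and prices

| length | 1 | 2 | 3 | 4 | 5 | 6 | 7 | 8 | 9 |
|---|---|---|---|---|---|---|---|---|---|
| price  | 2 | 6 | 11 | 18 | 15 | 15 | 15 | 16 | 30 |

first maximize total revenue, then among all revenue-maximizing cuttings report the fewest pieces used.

3

Let r[k] be the best obtainable value from length k. For each k, try every first piece i and keep the best of price[i] + r[k−i].
r[1] = 2
r[2] = 6
r[3] = 11
r[4] = 18
r[5] = 20  (first piece 1, then r[4]=18)
r[6] = 24  (first piece 2, then r[4]=18)
r[7] = 29  (first piece 3, then r[4]=18)
r[8] = 36  (first piece 4, then r[4]=18)
r[9] = 38  (first piece 1, then r[8]=36)
Maximum revenue is $38.
Now minimize piece count subject to staying optimal: for each k, pieces[k] = 1 + min over i with p[i]+r[k−i]=r[k] of pieces[k−i].
pieces[6] = 2
pieces[7] = 2
pieces[8] = 2
pieces[9] = 3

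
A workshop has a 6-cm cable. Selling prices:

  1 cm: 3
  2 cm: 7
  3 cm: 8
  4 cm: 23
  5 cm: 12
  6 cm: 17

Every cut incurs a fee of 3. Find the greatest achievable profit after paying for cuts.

Let net[k] be the best obtainable value from length k. For each k, try every first piece i and keep the best of price[i] + net[k−i] minus the 3 cut fee when i<k.
net[1] = 3
net[2] = max(3+3-3, 7+0) = 7
net[3] = max(3+7-3, 7+3-3, 8+0) = 8
net[4] = max(3+8-3, 7+7-3, 8+3-3, 23+0) = 23
net[5] = max(3+23-3, 7+8-3, 8+7-3, 23+3-3, 12+0) = 23
net[6] = max(3+23-3, 7+23-3, 8+8-3, 23+7-3, 12+3-3, 17+0) = 27
One optimal plan: pieces 4 + 2 (1 cut) → 30 − 3 = 27.

27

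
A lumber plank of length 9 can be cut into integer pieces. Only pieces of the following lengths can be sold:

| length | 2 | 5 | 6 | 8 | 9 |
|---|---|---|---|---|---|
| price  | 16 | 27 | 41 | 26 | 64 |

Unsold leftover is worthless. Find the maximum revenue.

64

Consider every possible first cut. f[k] is the best of p[i]+f[k−i] over all sellable i≤k.
f[1] = 0
f[2] = 16
f[3] = 16
f[4] = 32  (first piece 2, then f[2]=16)
f[5] = max(16+16, 27+0) = 32
f[6] = max(16+32, 27+0, 41+0) = 48
f[7] = max(16+32, 27+16, 41+0) = 48
f[8] = max(16+48, 27+16, 41+16, 26+0) = 64
f[9] = max(16+48, 27+32, 41+16, 26+0, 64+0) = 64
One optimal cutting: pieces 2 + 2 + 2 + 2 with 1 foot of scrap → $64.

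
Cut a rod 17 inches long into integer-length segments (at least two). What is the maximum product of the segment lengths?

Let g[k] be the best product for length k (with at least one cut). For each first piece i, the rest contributes max(k−i, g[k−i]).
g[2] = 1·max(1,0) = 1·1 = 1
g[3] = 1·max(2,1) = 1·2 = 2
g[4] = 2·max(2,1) = 2·2 = 4
g[5] = 2·max(3,2) = 2·3 = 6
g[6] = 3·max(3,2) = 3·3 = 9
g[7] = 2·max(5,6) = 2·6 = 12
g[8] = 2·max(6,9) = 2·9 = 18
g[9] = 3·max(6,9) = 3·9 = 27
g[10] = 2·max(8,18) = 2·18 = 36
g[11] = 2·max(9,27) = 2·27 = 54
g[12] = 3·max(9,27) = 3·27 = 81
g[13] = 2·max(11,54) = 2·54 = 108
g[14] = 2·max(12,81) = 2·81 = 162
g[15] = 3·max(12,81) = 3·81 = 243
g[16] = 2·max(14,162) = 2·162 = 324
g[17] = 2·max(15,243) = 2·243 = 486
One optimal split: 3 + 3 + 3 + 3 + 3 + 2; product 3·3·3·3·3·2 = 486.

486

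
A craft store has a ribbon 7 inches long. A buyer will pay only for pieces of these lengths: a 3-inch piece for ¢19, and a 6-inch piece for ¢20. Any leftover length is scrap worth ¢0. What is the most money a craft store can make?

Consider every possible first cut. best[k] is the best of p[i]+best[k−i] over all sellable i≤k.
best[1] = 0
best[2] = 0
best[3] = 19
best[4] = 19
best[5] = 19
best[6] = max(19+19, 20+0) = 38
best[7] = max(19+19, 20+0) = 38
One optimal cutting: pieces 3 + 3 with 1 inch of scrap → ¢38.

38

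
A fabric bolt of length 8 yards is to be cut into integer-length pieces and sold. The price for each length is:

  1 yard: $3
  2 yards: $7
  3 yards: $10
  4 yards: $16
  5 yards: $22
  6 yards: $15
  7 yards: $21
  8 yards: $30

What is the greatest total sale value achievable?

Let R[k] be the best obtainable value from length k. For each k, try every first piece i and keep the best of price[i] + R[k−i].
R[1] = 3
R[2] = max(3+3, 7+0) = 7
R[3] = max(3+7, 7+3, 10+0) = 10
R[4] = max(3+10, 7+7, 10+3, 16+0) = 16
R[5] = max(3+16, 7+10, 10+7, 16+3, 22+0) = 22
R[6] = max(3+22, 7+16, 10+10, 16+7, 22+3, 15+0) = 25
R[7] = max(3+25, 7+22, 10+16, …, 15+3, 21+0) = 29
R[8] = max(3+29, 7+25, 10+22, …, 21+3, 30+0) = 32
One optimal cutting: 5 + 2 + 1 → $22 + $7 + $3 = $32.

32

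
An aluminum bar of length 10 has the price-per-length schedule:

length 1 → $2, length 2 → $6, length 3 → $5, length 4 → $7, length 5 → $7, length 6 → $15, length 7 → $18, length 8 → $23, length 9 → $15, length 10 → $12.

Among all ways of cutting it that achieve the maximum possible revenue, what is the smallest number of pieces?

5

Let r[k] be the best obtainable value from length k. For each k, try every first piece i and keep the best of price[i] + r[k−i].
r[1] = 2
r[2] = max(2+2, 6+0) = 6
r[3] = max(2+6, 6+2, 5+0) = 8
r[4] = max(2+8, 6+6, 5+2, 7+0) = 12
r[5] = max(2+12, 6+8, 5+6, 7+2, 7+0) = 14
r[6] = max(2+14, 6+12, 5+8, 7+6, 7+2, 15+0) = 18
r[7] = max(2+18, 6+14, 5+12, …, 15+2, 18+0) = 20
r[8] = max(2+20, 6+18, 5+14, …, 18+2, 23+0) = 24
r[9] = max(2+24, 6+20, 5+18, …, 23+2, 15+0) = 26
r[10] = max(2+26, 6+24, 5+20, …, 15+2, 12+0) = 30
Maximum revenue is $30.
Now minimize piece count subject to staying optimal: for each k, pieces[k] = 1 + min over i with p[i]+r[k−i]=r[k] of pieces[k−i].
pieces[7] = 4
pieces[8] = 4
pieces[9] = 5
pieces[10] = 5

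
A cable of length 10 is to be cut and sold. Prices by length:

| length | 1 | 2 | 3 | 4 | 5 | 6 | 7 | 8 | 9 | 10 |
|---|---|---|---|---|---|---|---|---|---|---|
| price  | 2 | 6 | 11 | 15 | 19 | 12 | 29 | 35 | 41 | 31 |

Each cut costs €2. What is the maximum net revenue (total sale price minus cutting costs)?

41

Build v[k] bottom-up: v[k] = max over allowed piece i of (p[i] + v[k−i]) − 2 per cut.
v[1] = 2
v[2] = 6
v[3] = 11
v[4] = 15
v[5] = 19
v[6] = 20  (first piece 3, then v[3]=11)
v[7] = 29
v[8] = 35
v[9] = 41
v[10] = 41  (first piece 1, then v[9]=41)
One optimal plan: pieces 9 + 1 (1 cut) → €43 − €2 = €41.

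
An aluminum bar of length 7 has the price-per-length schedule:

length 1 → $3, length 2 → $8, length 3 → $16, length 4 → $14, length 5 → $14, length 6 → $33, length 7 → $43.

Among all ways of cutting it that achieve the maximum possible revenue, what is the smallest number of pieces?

1

Let r[k] be the best obtainable value from length k. For each k, try every first piece i and keep the best of price[i] + r[k−i].
r[1] = 3
r[2] = max(3+3, 8+0) = 8
r[3] = max(3+8, 8+3, 16+0) = 16
r[4] = max(3+16, 8+8, 16+3, 14+0) = 19
r[5] = max(3+19, 8+16, 16+8, 14+3, 14+0) = 24
r[6] = max(3+24, 8+19, 16+16, 14+8, 14+3, 33+0) = 33
r[7] = max(3+33, 8+24, 16+19, …, 33+3, 43+0) = 43
Maximum revenue is $43.
Now minimize piece count subject to staying optimal: for each k, pieces[k] = 1 + min over i with p[i]+r[k−i]=r[k] of pieces[k−i].
pieces[4] = 2
pieces[5] = 2
pieces[6] = 1
pieces[7] = 1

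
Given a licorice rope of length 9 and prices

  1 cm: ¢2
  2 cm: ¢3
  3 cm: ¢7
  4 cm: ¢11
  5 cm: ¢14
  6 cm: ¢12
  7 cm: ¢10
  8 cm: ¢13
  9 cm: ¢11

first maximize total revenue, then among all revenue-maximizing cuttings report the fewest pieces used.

Build r[k] bottom-up: r[k] = max over allowed piece i of (p[i] + r[k−i]).
r[1] = 2
r[2] = max(2+2, 3+0) = 4
r[3] = max(2+4, 3+2, 7+0) = 7
r[4] = max(2+7, 3+4, 7+2, 11+0) = 11
r[5] = max(2+11, 3+7, 7+4, 11+2, 14+0) = 14
r[6] = max(2+14, 3+11, 7+7, 11+4, 14+2, 12+0) = 16
r[7] = max(2+16, 3+14, 7+11, …, 12+2, 10+0) = 18
r[8] = max(2+18, 3+16, 7+14, …, 10+2, 13+0) = 22
r[9] = max(2+22, 3+18, 7+16, …, 13+2, 11+0) = 25
Maximum revenue is ¢25.
Now minimize piece count subject to staying optimal: for each k, pieces[k] = 1 + min over i with p[i]+r[k−i]=r[k] of pieces[k−i].
pieces[6] = 2
pieces[7] = 2
pieces[8] = 2
pieces[9] = 2

2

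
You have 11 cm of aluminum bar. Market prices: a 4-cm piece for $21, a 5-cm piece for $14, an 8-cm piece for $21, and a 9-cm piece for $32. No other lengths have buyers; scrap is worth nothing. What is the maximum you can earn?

42

Consider every possible first cut. r[k] is the best of p[i]+r[k−i] over all sellable i≤k.
r[1] = 0
r[2] = 0
r[3] = 0
r[4] = 21
r[5] = max(21+0, 14+0) = 21
r[6] = max(21+0, 14+0) = 21
r[7] = max(21+0, 14+0) = 21
r[8] = max(21+21, 14+0, 21+0) = 42
r[9] = max(21+21, 14+21, 21+0, 32+0) = 42
r[10] = max(21+21, 14+21, 21+0, 32+0) = 42
r[11] = max(21+21, 14+21, 21+0, 32+0) = 42
One optimal cutting: pieces 4 + 4 with 3 cm of scrap → $42.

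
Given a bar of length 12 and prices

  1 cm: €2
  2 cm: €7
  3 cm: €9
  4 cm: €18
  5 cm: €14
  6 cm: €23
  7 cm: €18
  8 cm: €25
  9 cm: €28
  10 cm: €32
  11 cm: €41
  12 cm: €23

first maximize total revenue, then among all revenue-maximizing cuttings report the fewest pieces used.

3

Consider every possible first cut. r[k] is the best of p[i]+r[k−i] over all sellable i≤k.
r[1] = 2
r[2] = max(2+2, 7+0) = 7
r[3] = max(2+7, 7+2, 9+0) = 9
r[4] = max(2+9, 7+7, 9+2, 18+0) = 18
r[5] = max(2+18, 7+9, 9+7, 18+2, 14+0) = 20
r[6] = max(2+20, 7+18, 9+9, 18+7, 14+2, 23+0) = 25
r[7] = max(2+25, 7+20, 9+18, …, 23+2, 18+0) = 27
r[8] = max(2+27, 7+25, 9+20, …, 18+2, 25+0) = 36
r[9] = max(2+36, 7+27, 9+25, …, 25+2, 28+0) = 38
r[10] = max(2+38, 7+36, 9+27, …, 28+2, 32+0) = 43
r[11] = max(2+43, 7+38, 9+36, …, 32+2, 41+0) = 45
r[12] = max(2+45, 7+43, 9+38, …, 41+2, 23+0) = 54
Maximum revenue is €54.
Now minimize piece count subject to staying optimal: for each k, pieces[k] = 1 + min over i with p[i]+r[k−i]=r[k] of pieces[k−i].
pieces[9] = 3
pieces[10] = 3
pieces[11] = 3
pieces[12] = 3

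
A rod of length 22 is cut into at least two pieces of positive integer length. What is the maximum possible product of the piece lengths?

Let P[k] be the best product for length k (with at least one cut). For each first piece i, the rest contributes max(k−i, P[k−i]).
P[2] = 1*max(1,0) = 1*1 = 1
P[3] = max(1*2, 2*1) = 2
P[4] = max(1*3, 2*2, 3*1) = 4
P[5] = max(1*4, 2*3, 3*2, 4*1) = 6
P[6] = max(1*6, 2*4, 3*3, 4*2, 5*1) = 9
P[7] = max(1*9, 2*6, 3*4, 4*3, 5*2, 6*1) = 12
P[8] = max(1*12, 2*9, 3*6, …, 6*2, 7*1) = 18
P[9] = max(1*18, 2*12, 3*9, …, 7*2, 8*1) = 27
P[10] = max(1*27, 2*18, 3*12, …, 8*2, 9*1) = 36
P[11] = max(1*36, 2*27, 3*18, …, 9*2, 10*1) = 54
P[12] = max(1*54, 2*36, 3*27, …, 10*2, 11*1) = 81
P[13] = max(1*81, 2*54, 3*36, …, 11*2, 12*1) = 108
P[14] = max(1*108, 2*81, 3*54, …, 12*2, 13*1) = 162
P[15] = max(1*162, 2*108, 3*81, …, 13*2, 14*1) = 243
P[16] = max(1*243, 2*162, 3*108, …, 14*2, 15*1) = 324
P[17] = max(1*324, 2*243, 3*162, …, 15*2, 16*1) = 486
P[18] = max(1*486, 2*324, 3*243, …, 16*2, 17*1) = 729
P[19] = max(1*729, 2*486, 3*324, …, 17*2, 18*1) = 972
P[20] = max(1*972, 2*729, 3*486, …, 18*2, 19*1) = 1458
P[21] = max(1*1458, 2*972, 3*729, …, 19*2, 20*1) = 2187
P[22] = max(1*2187, 2*1458, 3*972, …, 20*2, 21*1) = 2916
One optimal split: 3 + 3 + 3 + 3 + 3 + 3 + 2 + 2; product 3*3*3*3*3*3*2*2 = 2916.

2916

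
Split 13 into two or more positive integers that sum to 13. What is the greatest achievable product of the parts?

108

Fill m[k] for k=2..13: at each k try every first piece i and multiply by the better of (k−i) uncut or m[k−i].
m[2] = 1*max(1,0) = 1*1 = 1
m[3] = 1*max(2,1) = 1*2 = 2
m[4] = 2*max(2,1) = 2*2 = 4
m[5] = 2*max(3,2) = 2*3 = 6
m[6] = 3*max(3,2) = 3*3 = 9
m[7] = 2*max(5,6) = 2*6 = 12
m[8] = 2*max(6,9) = 2*9 = 18
m[9] = 3*max(6,9) = 3*9 = 27
m[10] = 2*max(8,18) = 2*18 = 36
m[11] = 2*max(9,27) = 2*27 = 54
m[12] = 3*max(9,27) = 3*27 = 81
m[13] = 2*max(11,54) = 2*54 = 108
One optimal split: 3 + 3 + 3 + 2 + 2; product 3*3*3*2*2 = 108.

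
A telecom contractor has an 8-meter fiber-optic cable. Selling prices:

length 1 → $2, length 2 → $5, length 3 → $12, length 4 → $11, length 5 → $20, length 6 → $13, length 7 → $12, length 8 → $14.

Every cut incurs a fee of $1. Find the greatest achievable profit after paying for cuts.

31

Let net[k] be the best obtainable value from length k. For each k, try every first piece i and keep the best of price[i] + net[k−i] minus the 1 cut fee when i<k.
net[1] = 2
net[2] = max(2+2-1, 5+0) = 5
net[3] = max(2+5-1, 5+2-1, 12+0) = 12
net[4] = max(2+12-1, 5+5-1, 12+2-1, 11+0) = 13
net[5] = max(2+13-1, 5+12-1, 12+5-1, 11+2-1, 20+0) = 20
net[6] = max(2+20-1, 5+13-1, 12+12-1, 11+5-1, 20+2-1, 13+0) = 23
net[7] = max(2+23-1, 5+20-1, 12+13-1, …, 13+2-1, 12+0) = 24
net[8] = max(2+24-1, 5+23-1, 12+20-1, …, 12+2-1, 14+0) = 31
One optimal plan: pieces 5 + 3 (1 cut) → $32 − $1 = $31.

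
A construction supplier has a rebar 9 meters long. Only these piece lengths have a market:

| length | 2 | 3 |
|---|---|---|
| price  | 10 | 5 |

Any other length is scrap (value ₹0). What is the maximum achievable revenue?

Build r[k] bottom-up: r[k] = max over allowed piece i of (p[i] + r[k−i]).
r[1] = 0
r[2] = 10
r[3] = 10
r[4] = 20  (first piece 2, then r[2]=10)
r[5] = 20
r[6] = 30  (first piece 2, then r[4]=20)
r[7] = 30
r[8] = 40  (first piece 2, then r[6]=30)
r[9] = 40
One optimal cutting: pieces 2 + 2 + 2 + 2 with 1 meter of scrap → ₹40.

40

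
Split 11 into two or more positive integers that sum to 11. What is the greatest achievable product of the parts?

54

Define g[k] = max over 1≤i<k of i · max(k−i, g[k−i]); the inner max lets the remainder stay uncut if that's better.
g[2] = 1×max(1,0) = 1×1 = 1
g[3] = 1×max(2,1) = 1×2 = 2
g[4] = 2×max(2,1) = 2×2 = 4
g[5] = 2×max(3,2) = 2×3 = 6
g[6] = 3×max(3,2) = 3×3 = 9
g[7] = 2×max(5,6) = 2×6 = 12
g[8] = 2×max(6,9) = 2×9 = 18
g[9] = 3×max(6,9) = 3×9 = 27
g[10] = 2×max(8,18) = 2×18 = 36
g[11] = 2×max(9,27) = 2×27 = 54
One optimal split: 3 + 3 + 3 + 2; product 3×3×3×2 = 54.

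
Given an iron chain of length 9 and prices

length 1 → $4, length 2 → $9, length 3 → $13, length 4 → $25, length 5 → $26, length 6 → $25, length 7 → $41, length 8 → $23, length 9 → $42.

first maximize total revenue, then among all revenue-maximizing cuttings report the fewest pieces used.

3

Consider every possible first cut. r[k] is the best of p[i]+r[k−i] over all sellable i≤k.
r[1] = 4
r[2] = 9
r[3] = 13  (first piece 1, then r[2]=9)
r[4] = 25
r[5] = 29  (first piece 1, then r[4]=25)
r[6] = 34  (first piece 2, then r[4]=25)
r[7] = 41
r[8] = 50  (first piece 4, then r[4]=25)
r[9] = 54  (first piece 1, then r[8]=50)
Maximum revenue is $54.
Now minimize piece count subject to staying optimal: for each k, pieces[k] = 1 + min over i with p[i]+r[k−i]=r[k] of pieces[k−i].
pieces[6] = 2
pieces[7] = 1
pieces[8] = 2
pieces[9] = 3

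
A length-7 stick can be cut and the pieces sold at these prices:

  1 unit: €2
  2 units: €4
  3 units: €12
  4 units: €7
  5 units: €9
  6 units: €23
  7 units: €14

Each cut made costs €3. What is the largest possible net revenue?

22

Consider every possible first cut. r[k] is the best of p[i]+r[k−i] over all sellable i≤k, charging 3 whenever i<k.
r[1] = 2
r[2] = max(2+2-3, 4+0) = 4
r[3] = max(2+4-3, 4+2-3, 12+0) = 12
r[4] = max(2+12-3, 4+4-3, 12+2-3, 7+0) = 11
r[5] = max(2+11-3, 4+12-3, 12+4-3, 7+2-3, 9+0) = 13
r[6] = max(2+13-3, 4+11-3, 12+12-3, 7+4-3, 9+2-3, 23+0) = 23
r[7] = max(2+23-3, 4+13-3, 12+11-3, …, 23+2-3, 14+0) = 22
One optimal plan: pieces 6 + 1 (1 cut) → €25 − €3 = €22.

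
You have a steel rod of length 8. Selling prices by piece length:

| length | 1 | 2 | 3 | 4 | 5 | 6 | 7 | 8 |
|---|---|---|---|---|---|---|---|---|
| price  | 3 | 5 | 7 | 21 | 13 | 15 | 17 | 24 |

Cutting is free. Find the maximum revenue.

Consider every possible first cut. best[k] is the best of p[i]+best[k−i] over all sellable i≤k.
best[1] = 3
best[2] = max(3+3, 5+0) = 6
best[3] = max(3+6, 5+3, 7+0) = 9
best[4] = max(3+9, 5+6, 7+3, 21+0) = 21
best[5] = max(3+21, 5+9, 7+6, 21+3, 13+0) = 24
best[6] = max(3+24, 5+21, 7+9, 21+6, 13+3, 15+0) = 27
best[7] = max(3+27, 5+24, 7+21, …, 15+3, 17+0) = 30
best[8] = max(3+30, 5+27, 7+24, …, 17+3, 24+0) = 42
One optimal cutting: 4 + 4 → $21 + $21 = $42.

42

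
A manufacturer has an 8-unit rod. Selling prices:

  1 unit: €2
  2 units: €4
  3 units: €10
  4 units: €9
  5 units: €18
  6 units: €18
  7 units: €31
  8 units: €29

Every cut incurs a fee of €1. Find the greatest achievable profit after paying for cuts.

32

Build net[k] bottom-up: net[k] = max over allowed piece i of (p[i] + net[k−i]) − 1 per cut.
net[1] = 2
net[2] = max(2+2-1, 4+0) = 4
net[3] = max(2+4-1, 4+2-1, 10+0) = 10
net[4] = max(2+10-1, 4+4-1, 10+2-1, 9+0) = 11
net[5] = max(2+11-1, 4+10-1, 10+4-1, 9+2-1, 18+0) = 18
net[6] = max(2+18-1, 4+11-1, 10+10-1, 9+4-1, 18+2-1, 18+0) = 19
net[7] = max(2+19-1, 4+18-1, 10+11-1, …, 18+2-1, 31+0) = 31
net[8] = max(2+31-1, 4+19-1, 10+18-1, …, 31+2-1, 29+0) = 32
One optimal plan: pieces 7 + 1 (1 cut) → €33 − €1 = €32.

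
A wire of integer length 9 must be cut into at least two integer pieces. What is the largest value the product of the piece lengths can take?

Fill g[k] for k=2..9: at each k try every first piece i and multiply by the better of (k−i) uncut or g[k−i].
g[2] = 1×max(1,0) = 1×1 = 1
g[3] = max(1×2, 2×1) = 2
g[4] = max(1×3, 2×2, 3×1) = 4
g[5] = max(1×4, 2×3, 3×2, 4×1) = 6
g[6] = max(1×6, 2×4, 3×3, 4×2, 5×1) = 9
g[7] = max(1×9, 2×6, 3×4, 4×3, 5×2, 6×1) = 12
g[8] = max(1×12, 2×9, 3×6, …, 6×2, 7×1) = 18
g[9] = max(1×18, 2×12, 3×9, …, 7×2, 8×1) = 27
One optimal split: 3 + 3 + 3; product 3×3×3 = 27.

27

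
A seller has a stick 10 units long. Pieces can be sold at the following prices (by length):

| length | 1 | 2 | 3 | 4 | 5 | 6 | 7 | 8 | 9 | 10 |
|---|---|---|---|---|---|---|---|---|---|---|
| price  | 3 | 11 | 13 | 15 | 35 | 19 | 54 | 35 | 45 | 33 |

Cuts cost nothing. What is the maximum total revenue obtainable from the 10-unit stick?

Let r[k] be the best obtainable value from length k. For each k, try every first piece i and keep the best of price[i] + r[k−i].
r[1] = 3
r[2] = 11
r[3] = 14  (first piece 1, then r[2]=11)
r[4] = 22  (first piece 2, then r[2]=11)
r[5] = 35
r[6] = 38  (first piece 1, then r[5]=35)
r[7] = 54
r[8] = 57  (first piece 1, then r[7]=54)
r[9] = 65  (first piece 2, then r[7]=54)
r[10] = 70  (first piece 5, then r[5]=35)
One optimal cutting: 5 + 5 → $35 + $35 = $70.

70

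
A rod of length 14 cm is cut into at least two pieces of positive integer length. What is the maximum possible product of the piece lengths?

Let g[k] be the best product for length k (with at least one cut). For each first piece i, the rest contributes max(k−i, g[k−i]).
g[2] = 1×max(1,0) = 1×1 = 1
g[3] = max(1×2, 2×1) = 2
g[4] = max(1×3, 2×2, 3×1) = 4
g[5] = max(1×4, 2×3, 3×2, 4×1) = 6
g[6] = max(1×6, 2×4, 3×3, 4×2, 5×1) = 9
g[7] = max(1×9, 2×6, 3×4, 4×3, 5×2, 6×1) = 12
g[8] = max(1×12, 2×9, 3×6, …, 6×2, 7×1) = 18
g[9] = max(1×18, 2×12, 3×9, …, 7×2, 8×1) = 27
g[10] = max(1×27, 2×18, 3×12, …, 8×2, 9×1) = 36
g[11] = max(1×36, 2×27, 3×18, …, 9×2, 10×1) = 54
g[12] = max(1×54, 2×36, 3×27, …, 10×2, 11×1) = 81
g[13] = max(1×81, 2×54, 3×36, …, 11×2, 12×1) = 108
g[14] = max(1×108, 2×81, 3×54, …, 12×2, 13×1) = 162
One optimal split: 3 + 3 + 3 + 3 + 2; product 3×3×3×3×2 = 162.

162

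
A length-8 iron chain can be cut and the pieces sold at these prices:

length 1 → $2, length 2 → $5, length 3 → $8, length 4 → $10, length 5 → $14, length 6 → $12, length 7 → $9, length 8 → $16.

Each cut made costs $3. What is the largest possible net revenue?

19

Build v[k] bottom-up: v[k] = max over allowed piece i of (p[i] + v[k−i]) − 3 per cut.
v[1] = 2
v[2] = max(2+2-3, 5+0) = 5
v[3] = max(2+5-3, 5+2-3, 8+0) = 8
v[4] = max(2+8-3, 5+5-3, 8+2-3, 10+0) = 10
v[5] = max(2+10-3, 5+8-3, 8+5-3, 10+2-3, 14+0) = 14
v[6] = max(2+14-3, 5+10-3, 8+8-3, 10+5-3, 14+2-3, 12+0) = 13
v[7] = max(2+13-3, 5+14-3, 8+10-3, …, 12+2-3, 9+0) = 16
v[8] = max(2+16-3, 5+13-3, 8+14-3, …, 9+2-3, 16+0) = 19
One optimal plan: pieces 5 + 3 (1 cut) → $22 − $3 = $19.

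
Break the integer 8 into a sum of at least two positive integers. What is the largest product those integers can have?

18

Let P[k] be the best product for length k (with at least one cut). For each first piece i, the rest contributes max(k−i, P[k−i]).
P[2] = 1·max(1,0) = 1·1 = 1
P[3] = max(1·2, 2·1) = 2
P[4] = max(1·3, 2·2, 3·1) = 4
P[5] = max(1·4, 2·3, 3·2, 4·1) = 6
P[6] = max(1·6, 2·4, 3·3, 4·2, 5·1) = 9
P[7] = max(1·9, 2·6, 3·4, 4·3, 5·2, 6·1) = 12
P[8] = max(1·12, 2·9, 3·6, …, 6·2, 7·1) = 18
One optimal split: 3 + 3 + 2; product 3·3·2 = 18.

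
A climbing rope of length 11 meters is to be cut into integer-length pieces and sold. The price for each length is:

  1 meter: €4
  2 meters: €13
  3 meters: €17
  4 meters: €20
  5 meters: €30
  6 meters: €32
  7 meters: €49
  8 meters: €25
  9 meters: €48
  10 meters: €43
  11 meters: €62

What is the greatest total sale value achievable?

75

Let v[k] be the best obtainable value from length k. For each k, try every first piece i and keep the best of price[i] + v[k−i].
v[1] = 4
v[2] = max(4+4, 13+0) = 13
v[3] = max(4+13, 13+4, 17+0) = 17
v[4] = max(4+17, 13+13, 17+4, 20+0) = 26
v[5] = max(4+26, 13+17, 17+13, 20+4, 30+0) = 30
v[6] = max(4+30, 13+26, 17+17, 20+13, 30+4, 32+0) = 39
v[7] = max(4+39, 13+30, 17+26, …, 32+4, 49+0) = 49
v[8] = max(4+49, 13+39, 17+30, …, 49+4, 25+0) = 53
v[9] = max(4+53, 13+49, 17+39, …, 25+4, 48+0) = 62
v[10] = max(4+62, 13+53, 17+49, …, 48+4, 43+0) = 66
v[11] = max(4+66, 13+62, 17+53, …, 43+4, 62+0) = 75
One optimal cutting: 7 + 2 + 2 → €49 + €13 + €13 = €75.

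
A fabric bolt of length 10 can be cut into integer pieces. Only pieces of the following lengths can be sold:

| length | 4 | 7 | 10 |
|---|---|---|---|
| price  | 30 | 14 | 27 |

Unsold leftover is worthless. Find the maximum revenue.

60

Build best[k] bottom-up: best[k] = max over allowed piece i of (p[i] + best[k−i]).
best[1] = 0
best[2] = 0
best[3] = 0
best[4] = 30
best[5] = 30
best[6] = 30
best[7] = max(30+0, 14+0) = 30
best[8] = max(30+30, 14+0) = 60
best[9] = max(30+30, 14+0) = 60
best[10] = max(30+30, 14+0, 27+0) = 60
One optimal cutting: pieces 4 + 4 with 2 yards of scrap → $60.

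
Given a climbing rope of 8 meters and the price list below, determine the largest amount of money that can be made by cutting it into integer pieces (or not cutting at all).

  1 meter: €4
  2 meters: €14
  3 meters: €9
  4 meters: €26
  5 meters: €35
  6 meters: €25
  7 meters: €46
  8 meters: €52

56

Let v[k] be the best obtainable value from length k. For each k, try every first piece i and keep the best of price[i] + v[k−i].
v[1] = 4
v[2] = 14
v[3] = 18  (first piece 1, then v[2]=14)
v[4] = 28  (first piece 2, then v[2]=14)
v[5] = 35
v[6] = 42  (first piece 2, then v[4]=28)
v[7] = 49  (first piece 2, then v[5]=35)
v[8] = 56  (first piece 2, then v[6]=42)
One optimal cutting: 2 + 2 + 2 + 2 → €14 + €14 + €14 + €14 = €56.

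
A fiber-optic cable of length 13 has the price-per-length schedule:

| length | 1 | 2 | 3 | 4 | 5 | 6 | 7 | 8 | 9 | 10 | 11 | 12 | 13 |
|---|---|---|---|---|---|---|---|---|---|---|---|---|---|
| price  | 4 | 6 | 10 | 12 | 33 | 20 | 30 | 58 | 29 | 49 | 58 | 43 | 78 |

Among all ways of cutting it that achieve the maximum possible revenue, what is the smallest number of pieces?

Consider every possible first cut. r[k] is the best of p[i]+r[k−i] over all sellable i≤k.
r[1] = 4
r[2] = max(4+4, 6+0) = 8
r[3] = max(4+8, 6+4, 10+0) = 12
r[4] = max(4+12, 6+8, 10+4, 12+0) = 16
r[5] = max(4+16, 6+12, 10+8, 12+4, 33+0) = 33
r[6] = max(4+33, 6+16, 10+12, 12+8, 33+4, 20+0) = 37
r[7] = max(4+37, 6+33, 10+16, …, 20+4, 30+0) = 41
r[8] = max(4+41, 6+37, 10+33, …, 30+4, 58+0) = 58
r[9] = max(4+58, 6+41, 10+37, …, 58+4, 29+0) = 62
r[10] = max(4+62, 6+58, 10+41, …, 29+4, 49+0) = 66
r[11] = max(4+66, 6+62, 10+58, …, 49+4, 58+0) = 70
r[12] = max(4+70, 6+66, 10+62, …, 58+4, 43+0) = 74
r[13] = max(4+74, 6+70, 10+66, …, 43+4, 78+0) = 91
Maximum revenue is $91.
Now minimize piece count subject to staying optimal: for each k, pieces[k] = 1 + min over i with p[i]+r[k−i]=r[k] of pieces[k−i].
pieces[10] = 2
pieces[11] = 3
pieces[12] = 4
pieces[13] = 2

2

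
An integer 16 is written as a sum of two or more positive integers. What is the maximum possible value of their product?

Let m[k] be the best product for length k (with at least one cut). For each first piece i, the rest contributes max(k−i, m[k−i]).
m[2] = 1*max(1,0) = 1*1 = 1
m[3] = max(1*2, 2*1) = 2
m[4] = max(1*3, 2*2, 3*1) = 4
m[5] = max(1*4, 2*3, 3*2, 4*1) = 6
m[6] = max(1*6, 2*4, 3*3, 4*2, 5*1) = 9
m[7] = max(1*9, 2*6, 3*4, 4*3, 5*2, 6*1) = 12
m[8] = max(1*12, 2*9, 3*6, …, 6*2, 7*1) = 18
m[9] = max(1*18, 2*12, 3*9, …, 7*2, 8*1) = 27
m[10] = max(1*27, 2*18, 3*12, …, 8*2, 9*1) = 36
m[11] = max(1*36, 2*27, 3*18, …, 9*2, 10*1) = 54
m[12] = max(1*54, 2*36, 3*27, …, 10*2, 11*1) = 81
m[13] = max(1*81, 2*54, 3*36, …, 11*2, 12*1) = 108
m[14] = max(1*108, 2*81, 3*54, …, 12*2, 13*1) = 162
m[15] = max(1*162, 2*108, 3*81, …, 13*2, 14*1) = 243
m[16] = max(1*243, 2*162, 3*108, …, 14*2, 15*1) = 324
One optimal split: 3 + 3 + 3 + 3 + 2 + 2; product 3*3*3*3*2*2 = 324.

324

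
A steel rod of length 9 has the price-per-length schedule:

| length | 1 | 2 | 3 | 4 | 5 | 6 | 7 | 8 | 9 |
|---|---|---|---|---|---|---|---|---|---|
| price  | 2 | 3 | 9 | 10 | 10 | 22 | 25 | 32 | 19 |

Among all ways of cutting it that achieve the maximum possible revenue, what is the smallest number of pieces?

2

Consider every possible first cut. r[k] is the best of p[i]+r[k−i] over all sellable i≤k.
r[1] = 2
r[2] = 4  (first piece 1, then r[1]=2)
r[3] = 9
r[4] = 11  (first piece 1, then r[3]=9)
r[5] = 13  (first piece 1, then r[4]=11)
r[6] = 22
r[7] = 25
r[8] = 32
r[9] = 34  (first piece 1, then r[8]=32)
Maximum revenue is $34.
Now minimize piece count subject to staying optimal: for each k, pieces[k] = 1 + min over i with p[i]+r[k−i]=r[k] of pieces[k−i].
pieces[6] = 1
pieces[7] = 1
pieces[8] = 1
pieces[9] = 2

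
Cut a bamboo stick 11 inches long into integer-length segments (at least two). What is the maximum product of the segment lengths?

54

Fill f[k] for k=2..11: at each k try every first piece i and multiply by the better of (k−i) uncut or f[k−i].
f[2] = 1·max(1,0) = 1·1 = 1
f[3] = max(1·2, 2·1) = 2
f[4] = max(1·3, 2·2, 3·1) = 4
f[5] = max(1·4, 2·3, 3·2, 4·1) = 6
f[6] = max(1·6, 2·4, 3·3, 4·2, 5·1) = 9
f[7] = max(1·9, 2·6, 3·4, 4·3, 5·2, 6·1) = 12
f[8] = max(1·12, 2·9, 3·6, …, 6·2, 7·1) = 18
f[9] = max(1·18, 2·12, 3·9, …, 7·2, 8·1) = 27
f[10] = max(1·27, 2·18, 3·12, …, 8·2, 9·1) = 36
f[11] = max(1·36, 2·27, 3·18, …, 9·2, 10·1) = 54
One optimal split: 3 + 3 + 3 + 2; product 3·3·3·2 = 54.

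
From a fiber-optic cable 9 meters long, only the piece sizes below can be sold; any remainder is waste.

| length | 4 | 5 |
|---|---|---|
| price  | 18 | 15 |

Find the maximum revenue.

Build f[k] bottom-up: f[k] = max over allowed piece i of (p[i] + f[k−i]).
f[1] = 0
f[2] = 0
f[3] = 0
f[4] = 18
f[5] = 18
f[6] = 18
f[7] = 18
f[8] = 36  (first piece 4, then f[4]=18)
f[9] = 36
One optimal cutting: pieces 4 + 4 with 1 meter of scrap → $36.

36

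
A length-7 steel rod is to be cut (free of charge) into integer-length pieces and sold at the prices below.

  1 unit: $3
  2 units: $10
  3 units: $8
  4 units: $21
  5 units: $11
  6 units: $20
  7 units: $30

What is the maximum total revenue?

34

Consider every possible first cut. best[k] is the best of p[i]+best[k−i] over all sellable i≤k.
best[1] = 3
best[2] = max(3+3, 10+0) = 10
best[3] = max(3+10, 10+3, 8+0) = 13
best[4] = max(3+13, 10+10, 8+3, 21+0) = 21
best[5] = max(3+21, 10+13, 8+10, 21+3, 11+0) = 24
best[6] = max(3+24, 10+21, 8+13, 21+10, 11+3, 20+0) = 31
best[7] = max(3+31, 10+24, 8+21, …, 20+3, 30+0) = 34
One optimal cutting: 4 + 2 + 1 → $21 + $10 + $3 = $34.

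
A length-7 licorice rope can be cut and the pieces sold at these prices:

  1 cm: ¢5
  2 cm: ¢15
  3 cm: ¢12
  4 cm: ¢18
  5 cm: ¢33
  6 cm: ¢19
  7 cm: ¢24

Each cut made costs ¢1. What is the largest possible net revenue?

47

Consider every possible first cut. net[k] is the best of p[i]+net[k−i] over all sellable i≤k, charging 1 whenever i<k.
net[1] = 5
net[2] = 15
net[3] = 19  (first piece 1, then net[2]=15)
net[4] = 29  (first piece 2, then net[2]=15)
net[5] = 33  (first piece 1, then net[4]=29)
net[6] = 43  (first piece 2, then net[4]=29)
net[7] = 47  (first piece 1, then net[6]=43)
One optimal plan: pieces 2 + 2 + 2 + 1 (3 cuts) → ¢50 − ¢3 = ¢47.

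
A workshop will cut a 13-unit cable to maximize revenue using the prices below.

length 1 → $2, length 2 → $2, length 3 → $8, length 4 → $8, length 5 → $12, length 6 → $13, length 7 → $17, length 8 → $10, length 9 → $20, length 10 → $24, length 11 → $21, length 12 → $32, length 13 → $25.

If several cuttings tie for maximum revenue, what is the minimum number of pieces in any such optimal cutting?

Consider every possible first cut. r[k] is the best of p[i]+r[k−i] over all sellable i≤k.
r[1] = 2
r[2] = max(2+2, 2+0) = 4
r[3] = max(2+4, 2+2, 8+0) = 8
r[4] = max(2+8, 2+4, 8+2, 8+0) = 10
r[5] = max(2+10, 2+8, 8+4, 8+2, 12+0) = 12
r[6] = max(2+12, 2+10, 8+8, 8+4, 12+2, 13+0) = 16
r[7] = max(2+16, 2+12, 8+10, …, 13+2, 17+0) = 18
r[8] = max(2+18, 2+16, 8+12, …, 17+2, 10+0) = 20
r[9] = max(2+20, 2+18, 8+16, …, 10+2, 20+0) = 24
r[10] = max(2+24, 2+20, 8+18, …, 20+2, 24+0) = 26
r[11] = max(2+26, 2+24, 8+20, …, 24+2, 21+0) = 28
r[12] = max(2+28, 2+26, 8+24, …, 21+2, 32+0) = 32
r[13] = max(2+32, 2+28, 8+26, …, 32+2, 25+0) = 34
Maximum revenue is $34.
Now minimize piece count subject to staying optimal: for each k, pieces[k] = 1 + min over i with p[i]+r[k−i]=r[k] of pieces[k−i].
pieces[10] = 4
pieces[11] = 3
pieces[12] = 1
pieces[13] = 2

2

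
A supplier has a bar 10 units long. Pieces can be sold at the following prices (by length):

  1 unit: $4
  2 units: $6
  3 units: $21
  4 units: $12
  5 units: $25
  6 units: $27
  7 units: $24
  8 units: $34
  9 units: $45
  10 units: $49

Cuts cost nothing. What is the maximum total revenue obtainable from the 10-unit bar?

67

Let best[k] be the best obtainable value from length k. For each k, try every first piece i and keep the best of price[i] + best[k−i].
best[1] = 4
best[2] = max(4+4, 6+0) = 8
best[3] = max(4+8, 6+4, 21+0) = 21
best[4] = max(4+21, 6+8, 21+4, 12+0) = 25
best[5] = max(4+25, 6+21, 21+8, 12+4, 25+0) = 29
best[6] = max(4+29, 6+25, 21+21, 12+8, 25+4, 27+0) = 42
best[7] = max(4+42, 6+29, 21+25, …, 27+4, 24+0) = 46
best[8] = max(4+46, 6+42, 21+29, …, 24+4, 34+0) = 50
best[9] = max(4+50, 6+46, 21+42, …, 34+4, 45+0) = 63
best[10] = max(4+63, 6+50, 21+46, …, 45+4, 49+0) = 67
One optimal cutting: 3 + 3 + 3 + 1 → $21 + $21 + $21 + $4 = $67.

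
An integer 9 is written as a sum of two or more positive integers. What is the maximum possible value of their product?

Fill g[k] for k=2..9: at each k try every first piece i and multiply by the better of (k−i) uncut or g[k−i].
Small cases: g[2]=1, g[3]=2, g[4]=4.
g[5] = 2×max(3,2) = 2×3 = 6
g[6] = 3×max(3,2) = 3×3 = 9
g[7] = 2×max(5,6) = 2×6 = 12
g[8] = 2×max(6,9) = 2×9 = 18
g[9] = 3×max(6,9) = 3×9 = 27
One optimal split: 3 + 3 + 3; product 3×3×3 = 27.

27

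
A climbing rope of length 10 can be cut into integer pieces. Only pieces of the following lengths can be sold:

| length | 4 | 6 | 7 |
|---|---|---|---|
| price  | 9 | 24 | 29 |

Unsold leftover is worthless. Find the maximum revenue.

33

Build f[k] bottom-up: f[k] = max over allowed piece i of (p[i] + f[k−i]).
f[1] = 0
f[2] = 0
f[3] = 0
f[4] = 9
f[5] = 9
f[6] = max(9+0, 24+0) = 24
f[7] = max(9+0, 24+0, 29+0) = 29
f[8] = max(9+9, 24+0, 29+0) = 29
f[9] = max(9+9, 24+0, 29+0) = 29
f[10] = max(9+24, 24+9, 29+0) = 33
One optimal cutting: 6 + 4 → €33.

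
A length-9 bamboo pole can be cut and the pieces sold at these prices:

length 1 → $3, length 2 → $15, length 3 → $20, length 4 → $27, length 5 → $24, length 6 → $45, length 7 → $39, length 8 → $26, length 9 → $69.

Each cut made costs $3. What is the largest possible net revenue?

69

Consider every possible first cut. r[k] is the best of p[i]+r[k−i] over all sellable i≤k, charging 3 whenever i<k.
r[1] = 3
r[2] = max(3+3-3, 15+0) = 15
r[3] = max(3+15-3, 15+3-3, 20+0) = 20
r[4] = max(3+20-3, 15+15-3, 20+3-3, 27+0) = 27
r[5] = max(3+27-3, 15+20-3, 20+15-3, 27+3-3, 24+0) = 32
r[6] = max(3+32-3, 15+27-3, 20+20-3, 27+15-3, 24+3-3, 45+0) = 45
r[7] = max(3+45-3, 15+32-3, 20+27-3, …, 45+3-3, 39+0) = 45
r[8] = max(3+45-3, 15+45-3, 20+32-3, …, 39+3-3, 26+0) = 57
r[9] = max(3+57-3, 15+45-3, 20+45-3, …, 26+3-3, 69+0) = 69
Best is to make no cuts and sell whole for $69.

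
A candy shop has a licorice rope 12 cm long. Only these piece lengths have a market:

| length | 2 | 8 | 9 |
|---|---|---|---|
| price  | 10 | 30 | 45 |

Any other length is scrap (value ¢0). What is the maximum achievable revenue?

60

Build r[k] bottom-up: r[k] = max over allowed piece i of (p[i] + r[k−i]).
r[1] = 0
r[2] = 10
r[3] = 10
r[4] = 20  (first piece 2, then r[2]=10)
r[5] = 20
r[6] = 30  (first piece 2, then r[4]=20)
r[7] = 30
r[8] = 40  (first piece 2, then r[6]=30)
r[9] = 45
r[10] = 50  (first piece 2, then r[8]=40)
r[11] = 55  (first piece 2, then r[9]=45)
r[12] = 60  (first piece 2, then r[10]=50)
One optimal cutting: 2 + 2 + 2 + 2 + 2 + 2 → ¢60.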